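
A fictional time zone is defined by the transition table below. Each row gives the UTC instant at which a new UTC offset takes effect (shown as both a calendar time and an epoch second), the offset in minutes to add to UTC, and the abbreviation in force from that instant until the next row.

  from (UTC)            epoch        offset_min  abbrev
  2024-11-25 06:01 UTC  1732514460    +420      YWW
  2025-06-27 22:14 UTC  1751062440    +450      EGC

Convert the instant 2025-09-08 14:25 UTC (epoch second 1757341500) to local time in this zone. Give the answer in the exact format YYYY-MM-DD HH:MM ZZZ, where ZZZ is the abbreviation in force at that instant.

Query: 2025-09-08 14:25 UTC
Rule 2/2 (EGC, +07:30): 2025-06-27 22:14 UTC ≤ query < +∞
14·60 + 25 + 450 = 1315 min
1315 = 0·1440 + 1315; 1315 = 21·60 + 55 → 21:55, same day
→ 2025-09-08 21:55 EGC

2025-09-08 21:55 EGC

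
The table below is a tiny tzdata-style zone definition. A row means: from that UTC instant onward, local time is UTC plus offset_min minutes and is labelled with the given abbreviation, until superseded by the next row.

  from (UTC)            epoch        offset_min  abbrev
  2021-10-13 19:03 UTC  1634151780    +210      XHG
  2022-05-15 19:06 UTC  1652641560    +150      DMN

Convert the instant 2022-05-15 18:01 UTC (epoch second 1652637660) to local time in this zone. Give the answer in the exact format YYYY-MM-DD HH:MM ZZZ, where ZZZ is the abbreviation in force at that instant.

Query: 2022-05-15 18:01 UTC
Rule 1/2 (XHG, +03:30): 2021-10-13 19:03 UTC ≤ query < 2022-05-15 19:06 UTC
18·60 + 1 + 210 = 1291 min
1291 = 0·1440 + 1291; 1291 = 21·60 + 31 → 21:31, same day
→ 2022-05-15 21:31 XHG

2022-05-15 21:31 XHG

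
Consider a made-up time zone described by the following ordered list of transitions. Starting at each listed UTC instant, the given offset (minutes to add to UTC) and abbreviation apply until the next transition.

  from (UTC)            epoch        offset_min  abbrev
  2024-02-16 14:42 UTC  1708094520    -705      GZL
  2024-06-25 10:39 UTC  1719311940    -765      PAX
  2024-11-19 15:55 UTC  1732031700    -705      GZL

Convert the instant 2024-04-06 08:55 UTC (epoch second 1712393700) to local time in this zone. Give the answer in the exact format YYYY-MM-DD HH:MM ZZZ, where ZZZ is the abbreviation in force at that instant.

2024-04-05 21:10 GZL

Query: 2024-04-06 08:55 UTC
Rule 1/3 (GZL, -11:45): 2024-02-16 14:42 UTC ≤ query < 2024-06-25 10:39 UTC
8·60 + 55 - 705 = -170 min
-170 = -1·1440 + 1270; 1270 = 21·60 + 10 → 21:10, 2024-04-06 - 1 day = 2024-04-05
→ 2024-04-05 21:10 GZL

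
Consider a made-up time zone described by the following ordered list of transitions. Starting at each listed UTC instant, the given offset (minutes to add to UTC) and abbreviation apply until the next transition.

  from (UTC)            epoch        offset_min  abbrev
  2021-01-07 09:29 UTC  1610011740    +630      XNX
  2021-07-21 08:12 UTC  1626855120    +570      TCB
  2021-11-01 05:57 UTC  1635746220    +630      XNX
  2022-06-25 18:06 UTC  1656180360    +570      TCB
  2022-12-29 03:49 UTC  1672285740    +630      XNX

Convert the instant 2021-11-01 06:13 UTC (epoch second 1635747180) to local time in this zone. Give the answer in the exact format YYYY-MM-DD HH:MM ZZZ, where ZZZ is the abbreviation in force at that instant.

2021-11-01 16:43 XNX

Query: 2021-11-01 06:13 UTC
Rule 3/5 (XNX, +10:30): 2021-11-01 05:57 UTC ≤ query < 2022-06-25 18:06 UTC
6·60 + 13 + 630 = 1003 min
1003 = 0·1440 + 1003; 1003 = 16·60 + 43 → 16:43, same day
→ 2021-11-01 16:43 XNX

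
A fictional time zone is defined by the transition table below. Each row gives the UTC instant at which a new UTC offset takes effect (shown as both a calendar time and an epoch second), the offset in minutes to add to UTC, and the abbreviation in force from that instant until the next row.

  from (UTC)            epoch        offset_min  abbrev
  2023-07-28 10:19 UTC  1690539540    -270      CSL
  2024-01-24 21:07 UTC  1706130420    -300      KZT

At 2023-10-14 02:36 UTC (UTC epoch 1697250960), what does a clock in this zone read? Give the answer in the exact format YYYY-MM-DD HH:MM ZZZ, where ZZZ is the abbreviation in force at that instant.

Query: 2023-10-14 02:36 UTC
Rule 1/2 (CSL, -04:30): 2023-07-28 10:19 UTC ≤ query < 2024-01-24 21:07 UTC
2·60 + 36 - 270 = -114 min
-114 = -1·1440 + 1326; 1326 = 22·60 + 6 → 22:06, 2023-10-14 - 1 day = 2023-10-13
→ 2023-10-13 22:06 CSL

2023-10-13 22:06 CSL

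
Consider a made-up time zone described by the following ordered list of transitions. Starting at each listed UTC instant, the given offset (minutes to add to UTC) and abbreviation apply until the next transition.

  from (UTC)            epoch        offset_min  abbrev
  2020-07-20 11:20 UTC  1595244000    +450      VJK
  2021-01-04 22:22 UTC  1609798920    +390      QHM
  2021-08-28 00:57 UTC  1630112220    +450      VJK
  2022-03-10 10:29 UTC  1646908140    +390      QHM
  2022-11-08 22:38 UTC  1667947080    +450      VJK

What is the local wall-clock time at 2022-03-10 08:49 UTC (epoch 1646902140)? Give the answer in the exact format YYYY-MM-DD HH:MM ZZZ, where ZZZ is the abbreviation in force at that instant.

2022-03-10 16:19 VJK

Query: 2022-03-10 08:49 UTC
Rule 3/5 (VJK, +07:30): 2021-08-28 00:57 UTC ≤ query < 2022-03-10 10:29 UTC
8·60 + 49 + 450 = 979 min
979 = 0·1440 + 979; 979 = 16·60 + 19 → 16:19, same day
→ 2022-03-10 16:19 VJK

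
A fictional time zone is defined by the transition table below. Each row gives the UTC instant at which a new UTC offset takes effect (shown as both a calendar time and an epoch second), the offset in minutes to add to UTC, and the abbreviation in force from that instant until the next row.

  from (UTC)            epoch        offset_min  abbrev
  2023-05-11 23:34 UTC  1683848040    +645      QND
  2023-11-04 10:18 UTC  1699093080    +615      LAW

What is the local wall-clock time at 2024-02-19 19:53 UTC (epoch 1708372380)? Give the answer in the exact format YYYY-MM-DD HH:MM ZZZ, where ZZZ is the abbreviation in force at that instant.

2024-02-20 06:08 LAW

Query: 2024-02-19 19:53 UTC
Rule 2/2 (LAW, +10:15): 2023-11-04 10:18 UTC ≤ query < +∞
19·60 + 53 + 615 = 1808 min
1808 = 1·1440 + 368; 368 = 6·60 + 8 → 06:08, 2024-02-19 + 1 day = 2024-02-20
→ 2024-02-20 06:08 LAW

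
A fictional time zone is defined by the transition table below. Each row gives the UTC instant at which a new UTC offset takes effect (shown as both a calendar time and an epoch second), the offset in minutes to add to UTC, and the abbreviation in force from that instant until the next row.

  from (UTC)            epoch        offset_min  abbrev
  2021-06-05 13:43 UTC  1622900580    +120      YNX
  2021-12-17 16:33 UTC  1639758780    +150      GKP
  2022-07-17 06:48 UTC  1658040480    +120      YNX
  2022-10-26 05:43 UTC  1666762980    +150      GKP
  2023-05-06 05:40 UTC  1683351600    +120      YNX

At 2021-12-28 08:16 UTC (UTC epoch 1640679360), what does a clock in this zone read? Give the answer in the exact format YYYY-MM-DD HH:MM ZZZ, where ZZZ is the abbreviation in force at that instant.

Query: 2021-12-28 08:16 UTC
Rule 2/5 (GKP, +02:30): 2021-12-17 16:33 UTC ≤ query < 2022-07-17 06:48 UTC
8·60 + 16 + 150 = 646 min
646 = 0·1440 + 646; 646 = 10·60 + 46 → 10:46, same day
→ 2021-12-28 10:46 GKP

2021-12-28 10:46 GKP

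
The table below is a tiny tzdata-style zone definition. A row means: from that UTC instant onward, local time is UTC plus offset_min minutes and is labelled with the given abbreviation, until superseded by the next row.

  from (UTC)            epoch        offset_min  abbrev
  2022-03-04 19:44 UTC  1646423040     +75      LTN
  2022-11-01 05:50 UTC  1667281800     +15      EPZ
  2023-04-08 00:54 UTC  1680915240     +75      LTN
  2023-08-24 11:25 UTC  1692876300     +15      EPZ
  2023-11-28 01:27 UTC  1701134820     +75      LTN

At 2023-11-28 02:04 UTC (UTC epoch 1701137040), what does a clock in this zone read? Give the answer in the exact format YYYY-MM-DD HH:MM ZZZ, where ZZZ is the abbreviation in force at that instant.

2023-11-28 03:19 LTN

Query: 2023-11-28 02:04 UTC
Rule 5/5 (LTN, +01:15): 2023-11-28 01:27 UTC ≤ query < +∞
2·60 + 4 + 75 = 199 min
199 = 0·1440 + 199; 199 = 3·60 + 19 → 03:19, same day
→ 2023-11-28 03:19 LTN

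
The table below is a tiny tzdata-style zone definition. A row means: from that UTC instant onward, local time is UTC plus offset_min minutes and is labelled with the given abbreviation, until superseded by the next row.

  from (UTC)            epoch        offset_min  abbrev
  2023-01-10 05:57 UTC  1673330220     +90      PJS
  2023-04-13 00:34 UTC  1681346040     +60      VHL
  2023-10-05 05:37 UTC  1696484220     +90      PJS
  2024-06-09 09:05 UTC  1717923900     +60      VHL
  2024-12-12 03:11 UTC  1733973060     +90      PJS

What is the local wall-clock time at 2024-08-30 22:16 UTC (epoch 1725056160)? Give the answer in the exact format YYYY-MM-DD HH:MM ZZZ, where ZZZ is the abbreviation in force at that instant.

Query: 2024-08-30 22:16 UTC
Rule 4/5 (VHL, +01:00): 2024-06-09 09:05 UTC ≤ query < 2024-12-12 03:11 UTC
22·60 + 16 + 60 = 1396 min
1396 = 0·1440 + 1396; 1396 = 23·60 + 16 → 23:16, same day
→ 2024-08-30 23:16 VHL

2024-08-30 23:16 VHL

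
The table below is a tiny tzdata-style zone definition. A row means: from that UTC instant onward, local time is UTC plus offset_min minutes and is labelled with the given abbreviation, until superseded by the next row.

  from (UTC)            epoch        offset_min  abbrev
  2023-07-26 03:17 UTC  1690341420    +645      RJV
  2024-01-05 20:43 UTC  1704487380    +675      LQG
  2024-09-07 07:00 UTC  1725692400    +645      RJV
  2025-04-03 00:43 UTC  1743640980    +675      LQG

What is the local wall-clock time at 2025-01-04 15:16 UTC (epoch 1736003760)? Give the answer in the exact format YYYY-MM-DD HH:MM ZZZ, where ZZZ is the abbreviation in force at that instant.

Query: 2025-01-04 15:16 UTC
Rule 3/4 (RJV, +10:45): 2024-09-07 07:00 UTC ≤ query < 2025-04-03 00:43 UTC
15·60 + 16 + 645 = 1561 min
1561 = 1·1440 + 121; 121 = 2·60 + 1 → 02:01, 2025-01-04 + 1 day = 2025-01-05
→ 2025-01-05 02:01 RJV

2025-01-05 02:01 RJV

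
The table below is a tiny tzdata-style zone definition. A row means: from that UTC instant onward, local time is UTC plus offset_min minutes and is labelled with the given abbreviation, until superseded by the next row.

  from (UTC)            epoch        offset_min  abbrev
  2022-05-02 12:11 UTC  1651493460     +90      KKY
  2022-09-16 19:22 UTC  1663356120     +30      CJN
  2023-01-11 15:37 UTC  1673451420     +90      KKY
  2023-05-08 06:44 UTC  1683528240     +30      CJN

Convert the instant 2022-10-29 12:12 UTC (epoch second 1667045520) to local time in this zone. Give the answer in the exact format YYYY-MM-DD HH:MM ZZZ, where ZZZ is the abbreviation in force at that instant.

Query: 2022-10-29 12:12 UTC
Rule 2/4 (CJN, +00:30): 2022-09-16 19:22 UTC ≤ query < 2023-01-11 15:37 UTC
12·60 + 12 + 30 = 762 min
762 = 0·1440 + 762; 762 = 12·60 + 42 → 12:42, same day
→ 2022-10-29 12:42 CJN

2022-10-29 12:42 CJN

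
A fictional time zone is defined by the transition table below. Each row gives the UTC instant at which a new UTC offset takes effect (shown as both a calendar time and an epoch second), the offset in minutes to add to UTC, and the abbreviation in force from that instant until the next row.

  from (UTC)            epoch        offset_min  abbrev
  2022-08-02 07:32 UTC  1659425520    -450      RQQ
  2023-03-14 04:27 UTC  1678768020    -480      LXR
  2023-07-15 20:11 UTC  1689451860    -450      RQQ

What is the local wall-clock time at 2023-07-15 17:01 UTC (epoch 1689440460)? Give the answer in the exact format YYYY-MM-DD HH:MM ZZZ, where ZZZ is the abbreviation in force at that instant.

Query: 2023-07-15 17:01 UTC
Rule 2/3 (LXR, -08:00): 2023-03-14 04:27 UTC ≤ query < 2023-07-15 20:11 UTC
17·60 + 1 - 480 = 541 min
541 = 0·1440 + 541; 541 = 9·60 + 1 → 09:01, same day
→ 2023-07-15 09:01 LXR

2023-07-15 09:01 LXR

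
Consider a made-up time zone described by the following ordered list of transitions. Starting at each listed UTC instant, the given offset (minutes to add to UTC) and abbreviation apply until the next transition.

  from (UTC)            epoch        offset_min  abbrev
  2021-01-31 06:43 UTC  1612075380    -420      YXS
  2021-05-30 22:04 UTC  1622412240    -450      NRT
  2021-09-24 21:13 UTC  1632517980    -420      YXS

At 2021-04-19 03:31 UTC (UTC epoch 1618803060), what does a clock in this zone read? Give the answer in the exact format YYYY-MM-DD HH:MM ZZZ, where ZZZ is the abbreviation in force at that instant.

Query: 2021-04-19 03:31 UTC
Rule 1/3 (YXS, -07:00): 2021-01-31 06:43 UTC ≤ query < 2021-05-30 22:04 UTC
3·60 + 31 - 420 = -209 min
-209 = -1·1440 + 1231; 1231 = 20·60 + 31 → 20:31, 2021-04-19 - 1 day = 2021-04-18
→ 2021-04-18 20:31 YXS

2021-04-18 20:31 YXS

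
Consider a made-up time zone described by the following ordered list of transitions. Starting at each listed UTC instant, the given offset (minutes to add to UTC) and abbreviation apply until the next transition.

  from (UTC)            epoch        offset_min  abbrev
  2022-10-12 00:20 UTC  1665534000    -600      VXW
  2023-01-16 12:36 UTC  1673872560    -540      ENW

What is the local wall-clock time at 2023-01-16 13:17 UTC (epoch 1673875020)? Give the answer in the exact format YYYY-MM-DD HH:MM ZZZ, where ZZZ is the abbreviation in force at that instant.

2023-01-16 04:17 ENW

Query: 2023-01-16 13:17 UTC
Rule 2/2 (ENW, -09:00): 2023-01-16 12:36 UTC ≤ query < +∞
13·60 + 17 - 540 = 257 min
257 = 0·1440 + 257; 257 = 4·60 + 17 → 04:17, same day
→ 2023-01-16 04:17 ENW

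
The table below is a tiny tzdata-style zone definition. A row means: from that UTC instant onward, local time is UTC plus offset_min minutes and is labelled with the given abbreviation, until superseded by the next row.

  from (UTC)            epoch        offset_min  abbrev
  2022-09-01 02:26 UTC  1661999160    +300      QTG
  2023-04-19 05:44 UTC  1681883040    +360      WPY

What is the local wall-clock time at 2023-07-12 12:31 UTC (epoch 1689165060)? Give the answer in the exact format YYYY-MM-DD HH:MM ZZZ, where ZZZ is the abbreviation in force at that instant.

Query: 2023-07-12 12:31 UTC
Rule 2/2 (WPY, +06:00): 2023-04-19 05:44 UTC ≤ query < +∞
12·60 + 31 + 360 = 1111 min
1111 = 0·1440 + 1111; 1111 = 18·60 + 31 → 18:31, same day
→ 2023-07-12 18:31 WPY

2023-07-12 18:31 WPY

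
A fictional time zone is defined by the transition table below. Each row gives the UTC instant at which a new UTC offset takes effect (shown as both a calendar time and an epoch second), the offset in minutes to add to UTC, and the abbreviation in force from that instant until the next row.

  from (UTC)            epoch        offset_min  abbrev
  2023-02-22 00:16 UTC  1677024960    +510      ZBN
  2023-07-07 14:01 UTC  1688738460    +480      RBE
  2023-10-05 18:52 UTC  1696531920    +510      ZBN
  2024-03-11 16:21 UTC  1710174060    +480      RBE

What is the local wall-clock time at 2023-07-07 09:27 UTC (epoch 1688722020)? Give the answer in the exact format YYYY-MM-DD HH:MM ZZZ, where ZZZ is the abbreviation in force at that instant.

Query: 2023-07-07 09:27 UTC
Rule 1/4 (ZBN, +08:30): 2023-02-22 00:16 UTC ≤ query < 2023-07-07 14:01 UTC
9·60 + 27 + 510 = 1077 min
1077 = 0·1440 + 1077; 1077 = 17·60 + 57 → 17:57, same day
→ 2023-07-07 17:57 ZBN

2023-07-07 17:57 ZBN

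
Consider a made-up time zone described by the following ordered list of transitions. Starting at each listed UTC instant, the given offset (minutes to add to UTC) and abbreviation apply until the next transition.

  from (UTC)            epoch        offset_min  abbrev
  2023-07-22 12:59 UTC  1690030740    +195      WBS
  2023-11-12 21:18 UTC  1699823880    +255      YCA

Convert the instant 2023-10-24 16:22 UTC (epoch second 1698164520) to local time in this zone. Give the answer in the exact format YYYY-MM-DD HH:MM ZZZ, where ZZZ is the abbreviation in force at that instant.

Query: 2023-10-24 16:22 UTC
Rule 1/2 (WBS, +03:15): 2023-07-22 12:59 UTC ≤ query < 2023-11-12 21:18 UTC
16·60 + 22 + 195 = 1177 min
1177 = 0·1440 + 1177; 1177 = 19·60 + 37 → 19:37, same day
→ 2023-10-24 19:37 WBS

2023-10-24 19:37 WBS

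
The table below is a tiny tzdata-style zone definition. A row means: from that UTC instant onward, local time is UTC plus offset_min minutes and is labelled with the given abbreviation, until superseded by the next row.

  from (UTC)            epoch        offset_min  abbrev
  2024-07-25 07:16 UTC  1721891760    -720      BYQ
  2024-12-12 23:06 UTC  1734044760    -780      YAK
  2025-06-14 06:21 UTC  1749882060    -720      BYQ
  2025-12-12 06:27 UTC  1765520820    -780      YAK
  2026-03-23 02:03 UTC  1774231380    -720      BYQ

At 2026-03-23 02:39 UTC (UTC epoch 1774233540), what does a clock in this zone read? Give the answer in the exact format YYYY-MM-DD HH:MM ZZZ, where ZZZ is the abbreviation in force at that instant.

2026-03-22 14:39 BYQ

Query: 2026-03-23 02:39 UTC
Rule 5/5 (BYQ, -12:00): 2026-03-23 02:03 UTC ≤ query < +∞
2·60 + 39 - 720 = -561 min
-561 = -1·1440 + 879; 879 = 14·60 + 39 → 14:39, 2026-03-23 - 1 day = 2026-03-22
→ 2026-03-22 14:39 BYQ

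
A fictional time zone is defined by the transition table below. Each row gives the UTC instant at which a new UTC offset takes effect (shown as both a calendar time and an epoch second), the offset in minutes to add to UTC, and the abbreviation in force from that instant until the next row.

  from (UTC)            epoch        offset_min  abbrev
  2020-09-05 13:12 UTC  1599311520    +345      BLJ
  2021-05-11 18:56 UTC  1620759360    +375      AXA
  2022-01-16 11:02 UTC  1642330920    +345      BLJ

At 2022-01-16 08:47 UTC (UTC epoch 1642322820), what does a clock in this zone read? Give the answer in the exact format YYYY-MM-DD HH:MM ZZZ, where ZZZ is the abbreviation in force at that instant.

2022-01-16 15:02 AXA

Query: 2022-01-16 08:47 UTC
Rule 2/3 (AXA, +06:15): 2021-05-11 18:56 UTC ≤ query < 2022-01-16 11:02 UTC
8·60 + 47 + 375 = 902 min
902 = 0·1440 + 902; 902 = 15·60 + 2 → 15:02, same day
→ 2022-01-16 15:02 AXA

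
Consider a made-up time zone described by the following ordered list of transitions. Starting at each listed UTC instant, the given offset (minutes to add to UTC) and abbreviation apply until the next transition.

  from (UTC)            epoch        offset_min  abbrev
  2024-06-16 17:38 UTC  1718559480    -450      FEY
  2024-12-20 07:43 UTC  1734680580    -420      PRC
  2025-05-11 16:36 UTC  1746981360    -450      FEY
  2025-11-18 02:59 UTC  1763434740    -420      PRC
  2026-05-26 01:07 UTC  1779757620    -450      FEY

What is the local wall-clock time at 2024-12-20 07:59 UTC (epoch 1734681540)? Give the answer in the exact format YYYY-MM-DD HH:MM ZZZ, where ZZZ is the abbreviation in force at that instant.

Query: 2024-12-20 07:59 UTC
Rule 2/5 (PRC, -07:00): 2024-12-20 07:43 UTC ≤ query < 2025-05-11 16:36 UTC
7·60 + 59 - 420 = 59 min
59 = 0·1440 + 59; 59 = 0·60 + 59 → 00:59, same day
→ 2024-12-20 00:59 PRC

2024-12-20 00:59 PRC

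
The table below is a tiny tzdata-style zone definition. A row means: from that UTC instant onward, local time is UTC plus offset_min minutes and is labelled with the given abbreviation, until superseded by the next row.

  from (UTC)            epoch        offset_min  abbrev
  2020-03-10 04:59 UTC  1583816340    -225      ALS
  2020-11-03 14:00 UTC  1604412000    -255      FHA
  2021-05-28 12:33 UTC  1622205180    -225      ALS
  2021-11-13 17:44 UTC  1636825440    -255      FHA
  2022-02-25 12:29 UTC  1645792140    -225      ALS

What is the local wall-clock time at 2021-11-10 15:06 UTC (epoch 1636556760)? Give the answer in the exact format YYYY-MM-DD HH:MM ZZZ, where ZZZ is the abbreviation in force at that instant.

2021-11-10 11:21 ALS

Query: 2021-11-10 15:06 UTC
Rule 3/5 (ALS, -03:45): 2021-05-28 12:33 UTC ≤ query < 2021-11-13 17:44 UTC
15·60 + 6 - 225 = 681 min
681 = 0·1440 + 681; 681 = 11·60 + 21 → 11:21, same day
→ 2021-11-10 11:21 ALS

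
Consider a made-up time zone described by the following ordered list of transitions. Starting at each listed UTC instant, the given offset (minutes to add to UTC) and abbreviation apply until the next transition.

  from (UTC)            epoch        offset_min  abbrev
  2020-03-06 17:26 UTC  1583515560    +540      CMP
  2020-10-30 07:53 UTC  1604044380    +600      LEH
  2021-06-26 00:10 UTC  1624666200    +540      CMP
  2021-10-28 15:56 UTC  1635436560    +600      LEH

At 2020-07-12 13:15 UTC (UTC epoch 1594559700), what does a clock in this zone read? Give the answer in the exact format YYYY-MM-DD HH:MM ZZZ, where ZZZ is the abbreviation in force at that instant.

Query: 2020-07-12 13:15 UTC
Rule 1/4 (CMP, +09:00): 2020-03-06 17:26 UTC ≤ query < 2020-10-30 07:53 UTC
13·60 + 15 + 540 = 1335 min
1335 = 0·1440 + 1335; 1335 = 22·60 + 15 → 22:15, same day
→ 2020-07-12 22:15 CMP

2020-07-12 22:15 CMP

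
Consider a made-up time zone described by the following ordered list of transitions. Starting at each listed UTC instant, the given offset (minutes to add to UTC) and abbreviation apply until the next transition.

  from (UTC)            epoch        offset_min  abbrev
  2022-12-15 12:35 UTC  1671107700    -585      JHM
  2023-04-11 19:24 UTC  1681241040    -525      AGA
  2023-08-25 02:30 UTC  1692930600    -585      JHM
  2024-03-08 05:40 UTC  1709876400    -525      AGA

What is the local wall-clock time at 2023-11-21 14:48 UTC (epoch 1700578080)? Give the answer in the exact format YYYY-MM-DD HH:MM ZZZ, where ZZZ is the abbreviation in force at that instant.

Query: 2023-11-21 14:48 UTC
Rule 3/4 (JHM, -09:45): 2023-08-25 02:30 UTC ≤ query < 2024-03-08 05:40 UTC
14·60 + 48 - 585 = 303 min
303 = 0·1440 + 303; 303 = 5·60 + 3 → 05:03, same day
→ 2023-11-21 05:03 JHM

2023-11-21 05:03 JHM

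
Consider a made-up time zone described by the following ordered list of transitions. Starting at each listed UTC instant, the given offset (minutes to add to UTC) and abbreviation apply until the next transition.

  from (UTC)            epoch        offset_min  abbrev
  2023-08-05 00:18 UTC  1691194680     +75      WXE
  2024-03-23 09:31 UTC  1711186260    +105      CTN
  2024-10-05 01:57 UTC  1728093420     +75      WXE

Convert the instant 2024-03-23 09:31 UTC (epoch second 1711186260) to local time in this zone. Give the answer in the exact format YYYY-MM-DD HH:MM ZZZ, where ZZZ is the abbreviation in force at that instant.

2024-03-23 11:16 CTN

Query: 2024-03-23 09:31 UTC
Rule 2/3 (CTN, +01:45): 2024-03-23 09:31 UTC ≤ query < 2024-10-05 01:57 UTC
9·60 + 31 + 105 = 676 min
676 = 0·1440 + 676; 676 = 11·60 + 16 → 11:16, same day
→ 2024-03-23 11:16 CTN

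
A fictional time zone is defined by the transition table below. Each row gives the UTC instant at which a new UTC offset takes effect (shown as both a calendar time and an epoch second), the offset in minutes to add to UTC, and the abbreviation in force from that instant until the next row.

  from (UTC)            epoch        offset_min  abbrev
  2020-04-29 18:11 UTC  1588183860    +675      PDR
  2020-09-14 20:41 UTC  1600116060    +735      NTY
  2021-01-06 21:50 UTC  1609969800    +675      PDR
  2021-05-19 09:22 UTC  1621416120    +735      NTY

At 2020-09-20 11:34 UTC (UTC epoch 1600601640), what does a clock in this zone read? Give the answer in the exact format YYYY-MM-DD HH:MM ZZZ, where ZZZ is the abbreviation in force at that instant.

2020-09-20 23:49 NTY

Query: 2020-09-20 11:34 UTC
Rule 2/4 (NTY, +12:15): 2020-09-14 20:41 UTC ≤ query < 2021-01-06 21:50 UTC
11·60 + 34 + 735 = 1429 min
1429 = 0·1440 + 1429; 1429 = 23·60 + 49 → 23:49, same day
→ 2020-09-20 23:49 NTY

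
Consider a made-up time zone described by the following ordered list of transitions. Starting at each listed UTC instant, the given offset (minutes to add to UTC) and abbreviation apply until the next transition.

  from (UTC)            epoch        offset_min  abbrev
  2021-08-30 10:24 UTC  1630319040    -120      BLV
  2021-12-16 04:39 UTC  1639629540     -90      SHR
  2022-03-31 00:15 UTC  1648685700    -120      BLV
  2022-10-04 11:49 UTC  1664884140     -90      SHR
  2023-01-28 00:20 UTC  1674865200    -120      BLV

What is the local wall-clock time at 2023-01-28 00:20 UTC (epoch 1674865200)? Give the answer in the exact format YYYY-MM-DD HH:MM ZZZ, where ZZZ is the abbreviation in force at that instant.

2023-01-27 22:20 BLV

Query: 2023-01-28 00:20 UTC
Rule 5/5 (BLV, -02:00): 2023-01-28 00:20 UTC ≤ query < +∞
0·60 + 20 - 120 = -100 min
-100 = -1·1440 + 1340; 1340 = 22·60 + 20 → 22:20, 2023-01-28 - 1 day = 2023-01-27
→ 2023-01-27 22:20 BLV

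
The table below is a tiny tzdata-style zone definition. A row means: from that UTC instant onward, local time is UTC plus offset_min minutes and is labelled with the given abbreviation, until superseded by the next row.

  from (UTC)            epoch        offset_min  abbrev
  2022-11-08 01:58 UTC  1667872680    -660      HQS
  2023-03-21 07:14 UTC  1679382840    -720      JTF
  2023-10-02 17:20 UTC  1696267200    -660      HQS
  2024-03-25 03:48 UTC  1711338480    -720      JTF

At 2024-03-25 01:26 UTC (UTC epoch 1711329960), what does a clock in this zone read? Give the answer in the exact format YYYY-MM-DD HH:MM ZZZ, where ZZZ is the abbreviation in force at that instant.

Query: 2024-03-25 01:26 UTC
Rule 3/4 (HQS, -11:00): 2023-10-02 17:20 UTC ≤ query < 2024-03-25 03:48 UTC
1·60 + 26 - 660 = -574 min
-574 = -1·1440 + 866; 866 = 14·60 + 26 → 14:26, 2024-03-25 - 1 day = 2024-03-24
→ 2024-03-24 14:26 HQS

2024-03-24 14:26 HQS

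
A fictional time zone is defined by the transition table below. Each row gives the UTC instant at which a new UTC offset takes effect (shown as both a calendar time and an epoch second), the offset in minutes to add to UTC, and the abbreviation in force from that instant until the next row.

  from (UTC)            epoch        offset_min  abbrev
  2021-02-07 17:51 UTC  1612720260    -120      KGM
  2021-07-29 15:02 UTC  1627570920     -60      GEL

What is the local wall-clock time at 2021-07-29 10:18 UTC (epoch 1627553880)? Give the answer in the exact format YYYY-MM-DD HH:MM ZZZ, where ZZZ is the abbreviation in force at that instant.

Query: 2021-07-29 10:18 UTC
Rule 1/2 (KGM, -02:00): 2021-02-07 17:51 UTC ≤ query < 2021-07-29 15:02 UTC
10·60 + 18 - 120 = 498 min
498 = 0·1440 + 498; 498 = 8·60 + 18 → 08:18, same day
→ 2021-07-29 08:18 KGM

2021-07-29 08:18 KGM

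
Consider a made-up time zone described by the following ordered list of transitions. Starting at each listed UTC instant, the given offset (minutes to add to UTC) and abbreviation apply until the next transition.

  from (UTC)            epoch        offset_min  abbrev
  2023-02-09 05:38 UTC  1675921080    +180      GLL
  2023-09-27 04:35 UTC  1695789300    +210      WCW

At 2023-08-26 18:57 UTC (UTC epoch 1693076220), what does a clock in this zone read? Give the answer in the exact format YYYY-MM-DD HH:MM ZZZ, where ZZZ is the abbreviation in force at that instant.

2023-08-26 21:57 GLL

Query: 2023-08-26 18:57 UTC
Rule 1/2 (GLL, +03:00): 2023-02-09 05:38 UTC ≤ query < 2023-09-27 04:35 UTC
18·60 + 57 + 180 = 1317 min
1317 = 0·1440 + 1317; 1317 = 21·60 + 57 → 21:57, same day
→ 2023-08-26 21:57 GLL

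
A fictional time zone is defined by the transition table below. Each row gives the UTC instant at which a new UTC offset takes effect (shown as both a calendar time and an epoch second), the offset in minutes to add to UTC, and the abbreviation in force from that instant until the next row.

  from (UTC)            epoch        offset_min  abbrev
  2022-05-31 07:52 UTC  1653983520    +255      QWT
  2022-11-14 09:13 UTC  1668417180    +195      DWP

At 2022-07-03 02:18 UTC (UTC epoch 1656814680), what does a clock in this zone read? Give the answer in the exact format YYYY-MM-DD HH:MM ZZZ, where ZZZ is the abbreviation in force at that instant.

Query: 2022-07-03 02:18 UTC
Rule 1/2 (QWT, +04:15): 2022-05-31 07:52 UTC ≤ query < 2022-11-14 09:13 UTC
2·60 + 18 + 255 = 393 min
393 = 0·1440 + 393; 393 = 6·60 + 33 → 06:33, same day
→ 2022-07-03 06:33 QWT

2022-07-03 06:33 QWT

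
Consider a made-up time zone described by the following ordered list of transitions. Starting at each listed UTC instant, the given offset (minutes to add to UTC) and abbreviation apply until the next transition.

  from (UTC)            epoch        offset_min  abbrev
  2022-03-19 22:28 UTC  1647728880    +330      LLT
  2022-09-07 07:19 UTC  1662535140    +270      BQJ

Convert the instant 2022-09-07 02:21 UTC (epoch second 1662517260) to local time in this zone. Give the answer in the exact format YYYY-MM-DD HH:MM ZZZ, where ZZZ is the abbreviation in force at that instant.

2022-09-07 07:51 LLT

Query: 2022-09-07 02:21 UTC
Rule 1/2 (LLT, +05:30): 2022-03-19 22:28 UTC ≤ query < 2022-09-07 07:19 UTC
2·60 + 21 + 330 = 471 min
471 = 0·1440 + 471; 471 = 7·60 + 51 → 07:51, same day
→ 2022-09-07 07:51 LLT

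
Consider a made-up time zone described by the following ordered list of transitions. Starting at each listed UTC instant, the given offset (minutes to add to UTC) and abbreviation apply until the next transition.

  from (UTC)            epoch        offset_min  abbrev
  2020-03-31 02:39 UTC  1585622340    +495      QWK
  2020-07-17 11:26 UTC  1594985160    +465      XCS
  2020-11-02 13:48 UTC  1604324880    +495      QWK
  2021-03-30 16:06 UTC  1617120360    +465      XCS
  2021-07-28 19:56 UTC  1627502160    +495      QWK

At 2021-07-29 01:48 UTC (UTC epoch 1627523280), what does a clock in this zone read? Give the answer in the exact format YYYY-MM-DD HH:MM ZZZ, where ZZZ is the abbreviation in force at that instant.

2021-07-29 10:03 QWK

Query: 2021-07-29 01:48 UTC
Rule 5/5 (QWK, +08:15): 2021-07-28 19:56 UTC ≤ query < +∞
1·60 + 48 + 495 = 603 min
603 = 0·1440 + 603; 603 = 10·60 + 3 → 10:03, same day
→ 2021-07-29 10:03 QWK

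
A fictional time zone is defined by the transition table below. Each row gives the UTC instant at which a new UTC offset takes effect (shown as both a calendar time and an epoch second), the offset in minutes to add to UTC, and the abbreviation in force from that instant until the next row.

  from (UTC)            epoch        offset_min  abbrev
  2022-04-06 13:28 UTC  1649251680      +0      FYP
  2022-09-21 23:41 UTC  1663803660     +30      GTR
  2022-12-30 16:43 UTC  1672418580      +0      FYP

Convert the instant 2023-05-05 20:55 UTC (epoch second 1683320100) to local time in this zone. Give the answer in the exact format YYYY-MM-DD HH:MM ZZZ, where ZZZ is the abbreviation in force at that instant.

2023-05-05 20:55 FYP

Query: 2023-05-05 20:55 UTC
Rule 3/3 (FYP, +00:00): 2022-12-30 16:43 UTC ≤ query < +∞
20·60 + 55 + 0 = 1255 min
1255 = 0·1440 + 1255; 1255 = 20·60 + 55 → 20:55, same day
→ 2023-05-05 20:55 FYP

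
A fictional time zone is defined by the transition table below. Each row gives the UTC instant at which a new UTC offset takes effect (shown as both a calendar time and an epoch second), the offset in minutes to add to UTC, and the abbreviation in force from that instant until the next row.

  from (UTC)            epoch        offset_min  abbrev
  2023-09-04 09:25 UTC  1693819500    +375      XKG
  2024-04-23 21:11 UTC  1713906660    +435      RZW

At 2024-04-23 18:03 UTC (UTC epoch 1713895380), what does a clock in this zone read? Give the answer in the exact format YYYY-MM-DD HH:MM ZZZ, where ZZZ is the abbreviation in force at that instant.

2024-04-24 00:18 XKG

Query: 2024-04-23 18:03 UTC
Rule 1/2 (XKG, +06:15): 2023-09-04 09:25 UTC ≤ query < 2024-04-23 21:11 UTC
18·60 + 3 + 375 = 1458 min
1458 = 1·1440 + 18; 18 = 0·60 + 18 → 00:18, 2024-04-23 + 1 day = 2024-04-24
→ 2024-04-24 00:18 XKG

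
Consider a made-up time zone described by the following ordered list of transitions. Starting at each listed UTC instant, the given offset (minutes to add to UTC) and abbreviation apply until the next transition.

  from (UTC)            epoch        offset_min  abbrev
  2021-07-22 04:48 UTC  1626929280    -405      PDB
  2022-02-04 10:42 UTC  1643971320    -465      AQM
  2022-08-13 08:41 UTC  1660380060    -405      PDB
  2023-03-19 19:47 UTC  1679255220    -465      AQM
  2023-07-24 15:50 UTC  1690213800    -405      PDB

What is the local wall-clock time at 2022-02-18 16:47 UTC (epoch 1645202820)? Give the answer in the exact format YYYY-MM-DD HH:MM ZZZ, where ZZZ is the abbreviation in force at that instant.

Query: 2022-02-18 16:47 UTC
Rule 2/5 (AQM, -07:45): 2022-02-04 10:42 UTC ≤ query < 2022-08-13 08:41 UTC
16·60 + 47 - 465 = 542 min
542 = 0·1440 + 542; 542 = 9·60 + 2 → 09:02, same day
→ 2022-02-18 09:02 AQM

2022-02-18 09:02 AQM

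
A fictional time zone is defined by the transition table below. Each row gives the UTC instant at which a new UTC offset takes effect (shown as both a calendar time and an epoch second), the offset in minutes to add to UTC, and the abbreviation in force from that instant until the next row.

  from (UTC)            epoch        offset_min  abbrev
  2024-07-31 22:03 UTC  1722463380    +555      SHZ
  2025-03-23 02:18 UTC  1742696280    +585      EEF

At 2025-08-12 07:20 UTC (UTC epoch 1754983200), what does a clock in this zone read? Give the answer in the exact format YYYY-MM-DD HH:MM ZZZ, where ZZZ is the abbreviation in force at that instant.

2025-08-12 17:05 EEF

Query: 2025-08-12 07:20 UTC
Rule 2/2 (EEF, +09:45): 2025-03-23 02:18 UTC ≤ query < +∞
7·60 + 20 + 585 = 1025 min
1025 = 0·1440 + 1025; 1025 = 17·60 + 5 → 17:05, same day
→ 2025-08-12 17:05 EEF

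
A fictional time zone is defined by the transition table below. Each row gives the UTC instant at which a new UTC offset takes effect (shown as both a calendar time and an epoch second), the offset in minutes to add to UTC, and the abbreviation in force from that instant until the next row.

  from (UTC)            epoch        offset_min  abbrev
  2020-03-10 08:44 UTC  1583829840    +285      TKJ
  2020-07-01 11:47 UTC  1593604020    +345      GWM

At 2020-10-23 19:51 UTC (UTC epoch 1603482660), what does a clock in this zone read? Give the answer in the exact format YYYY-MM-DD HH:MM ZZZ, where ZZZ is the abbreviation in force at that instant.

2020-10-24 01:36 GWM

Query: 2020-10-23 19:51 UTC
Rule 2/2 (GWM, +05:45): 2020-07-01 11:47 UTC ≤ query < +∞
19·60 + 51 + 345 = 1536 min
1536 = 1·1440 + 96; 96 = 1·60 + 36 → 01:36, 2020-10-23 + 1 day = 2020-10-24
→ 2020-10-24 01:36 GWM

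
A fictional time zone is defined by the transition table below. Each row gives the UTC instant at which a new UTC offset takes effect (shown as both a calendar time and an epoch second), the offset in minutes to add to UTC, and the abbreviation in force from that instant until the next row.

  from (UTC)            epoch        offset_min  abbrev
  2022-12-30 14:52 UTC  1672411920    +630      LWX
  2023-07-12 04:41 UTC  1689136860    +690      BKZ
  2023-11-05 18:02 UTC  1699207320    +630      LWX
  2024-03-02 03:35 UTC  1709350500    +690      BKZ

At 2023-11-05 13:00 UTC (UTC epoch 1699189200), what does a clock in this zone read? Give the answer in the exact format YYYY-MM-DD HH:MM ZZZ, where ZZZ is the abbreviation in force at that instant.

2023-11-06 00:30 BKZ

Query: 2023-11-05 13:00 UTC
Rule 2/4 (BKZ, +11:30): 2023-07-12 04:41 UTC ≤ query < 2023-11-05 18:02 UTC
13·60 + 0 + 690 = 1470 min
1470 = 1·1440 + 30; 30 = 0·60 + 30 → 00:30, 2023-11-05 + 1 day = 2023-11-06
→ 2023-11-06 00:30 BKZ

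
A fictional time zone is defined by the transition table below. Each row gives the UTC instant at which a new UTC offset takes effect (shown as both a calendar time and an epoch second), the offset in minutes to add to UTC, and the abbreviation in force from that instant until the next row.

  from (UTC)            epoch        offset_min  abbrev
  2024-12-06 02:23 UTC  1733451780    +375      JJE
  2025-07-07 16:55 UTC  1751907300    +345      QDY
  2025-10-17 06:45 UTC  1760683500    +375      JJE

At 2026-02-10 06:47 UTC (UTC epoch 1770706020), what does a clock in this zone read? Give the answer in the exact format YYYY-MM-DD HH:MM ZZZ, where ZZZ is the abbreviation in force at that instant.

2026-02-10 13:02 JJE

Query: 2026-02-10 06:47 UTC
Rule 3/3 (JJE, +06:15): 2025-10-17 06:45 UTC ≤ query < +∞
6·60 + 47 + 375 = 782 min
782 = 0·1440 + 782; 782 = 13·60 + 2 → 13:02, same day
→ 2026-02-10 13:02 JJE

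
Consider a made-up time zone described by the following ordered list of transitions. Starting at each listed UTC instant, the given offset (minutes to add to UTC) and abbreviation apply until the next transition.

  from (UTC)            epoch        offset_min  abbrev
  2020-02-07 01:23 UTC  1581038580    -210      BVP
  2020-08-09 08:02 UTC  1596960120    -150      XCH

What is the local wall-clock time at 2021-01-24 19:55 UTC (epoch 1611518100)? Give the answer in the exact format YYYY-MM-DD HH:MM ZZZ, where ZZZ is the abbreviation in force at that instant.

2021-01-24 17:25 XCH

Query: 2021-01-24 19:55 UTC
Rule 2/2 (XCH, -02:30): 2020-08-09 08:02 UTC ≤ query < +∞
19·60 + 55 - 150 = 1045 min
1045 = 0·1440 + 1045; 1045 = 17·60 + 25 → 17:25, same day
→ 2021-01-24 17:25 XCH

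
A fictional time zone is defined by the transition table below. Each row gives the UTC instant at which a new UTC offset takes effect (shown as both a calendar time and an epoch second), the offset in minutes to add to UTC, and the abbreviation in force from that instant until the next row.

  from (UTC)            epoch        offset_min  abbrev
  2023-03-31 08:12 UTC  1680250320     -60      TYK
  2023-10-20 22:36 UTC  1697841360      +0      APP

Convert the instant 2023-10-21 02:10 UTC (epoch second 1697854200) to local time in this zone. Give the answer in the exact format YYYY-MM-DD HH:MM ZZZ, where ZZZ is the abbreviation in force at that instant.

Query: 2023-10-21 02:10 UTC
Rule 2/2 (APP, +00:00): 2023-10-20 22:36 UTC ≤ query < +∞
2·60 + 10 + 0 = 130 min
130 = 0·1440 + 130; 130 = 2·60 + 10 → 02:10, same day
→ 2023-10-21 02:10 APP

2023-10-21 02:10 APP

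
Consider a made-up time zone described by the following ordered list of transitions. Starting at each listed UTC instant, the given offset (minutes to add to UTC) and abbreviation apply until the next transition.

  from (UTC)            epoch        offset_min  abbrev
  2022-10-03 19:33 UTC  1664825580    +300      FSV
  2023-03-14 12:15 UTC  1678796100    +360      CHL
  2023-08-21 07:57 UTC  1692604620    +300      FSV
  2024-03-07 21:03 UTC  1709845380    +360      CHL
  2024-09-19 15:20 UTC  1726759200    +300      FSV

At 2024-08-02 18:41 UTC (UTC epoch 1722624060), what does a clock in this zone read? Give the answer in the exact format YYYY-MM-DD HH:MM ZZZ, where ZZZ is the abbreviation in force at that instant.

2024-08-03 00:41 CHL

Query: 2024-08-02 18:41 UTC
Rule 4/5 (CHL, +06:00): 2024-03-07 21:03 UTC ≤ query < 2024-09-19 15:20 UTC
18·60 + 41 + 360 = 1481 min
1481 = 1·1440 + 41; 41 = 0·60 + 41 → 00:41, 2024-08-02 + 1 day = 2024-08-03
→ 2024-08-03 00:41 CHL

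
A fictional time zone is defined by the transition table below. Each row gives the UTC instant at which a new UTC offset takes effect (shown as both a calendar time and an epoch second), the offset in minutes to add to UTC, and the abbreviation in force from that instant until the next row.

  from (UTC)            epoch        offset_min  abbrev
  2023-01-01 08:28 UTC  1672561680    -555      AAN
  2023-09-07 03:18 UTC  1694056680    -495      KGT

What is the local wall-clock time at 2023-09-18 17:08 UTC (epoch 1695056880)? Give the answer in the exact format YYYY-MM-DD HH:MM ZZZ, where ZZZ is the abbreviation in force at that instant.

2023-09-18 08:53 KGT

Query: 2023-09-18 17:08 UTC
Rule 2/2 (KGT, -08:15): 2023-09-07 03:18 UTC ≤ query < +∞
17·60 + 8 - 495 = 533 min
533 = 0·1440 + 533; 533 = 8·60 + 53 → 08:53, same day
→ 2023-09-18 08:53 KGT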